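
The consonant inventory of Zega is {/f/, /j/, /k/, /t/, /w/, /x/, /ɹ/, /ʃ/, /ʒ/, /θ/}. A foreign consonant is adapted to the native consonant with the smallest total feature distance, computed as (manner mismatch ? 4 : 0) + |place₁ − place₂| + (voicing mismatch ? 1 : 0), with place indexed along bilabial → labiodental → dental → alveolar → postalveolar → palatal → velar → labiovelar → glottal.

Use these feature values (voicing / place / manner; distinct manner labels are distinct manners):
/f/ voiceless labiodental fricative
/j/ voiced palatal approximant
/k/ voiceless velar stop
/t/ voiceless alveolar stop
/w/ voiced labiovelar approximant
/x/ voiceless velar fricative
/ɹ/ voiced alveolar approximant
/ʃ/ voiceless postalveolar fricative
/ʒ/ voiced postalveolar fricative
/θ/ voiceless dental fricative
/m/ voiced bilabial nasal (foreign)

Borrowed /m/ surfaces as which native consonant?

/f/ is closest: manner differs (nasal→fricative, +4), place distance 1 (bilabial→labiodental), voicing differs (+1); total 6. Next closest is /ɹ/ at distance 7.

f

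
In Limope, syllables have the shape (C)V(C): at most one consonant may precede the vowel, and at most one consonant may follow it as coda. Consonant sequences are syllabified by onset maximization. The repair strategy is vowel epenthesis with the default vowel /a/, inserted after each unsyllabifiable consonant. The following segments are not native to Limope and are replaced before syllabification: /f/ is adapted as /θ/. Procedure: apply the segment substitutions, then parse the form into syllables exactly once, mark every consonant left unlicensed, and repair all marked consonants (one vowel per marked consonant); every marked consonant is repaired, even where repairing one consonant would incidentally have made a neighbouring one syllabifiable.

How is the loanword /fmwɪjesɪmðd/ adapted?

Substitution: /f/ → /θ/, giving /θmwɪjesɪmðd/.
Under (C)V(C), the unsyllabifiable consonants are /θ/, /m/, /ð/, /d/ (at most one coda consonant is licensed; onsets are limited to one consonant).
Epenthesis after each stranded consonant: /θ/ → /θa/, /m/ → /ma/, /ð/ → /ða/, /d/ → /da/.

θamawɪjesɪmðada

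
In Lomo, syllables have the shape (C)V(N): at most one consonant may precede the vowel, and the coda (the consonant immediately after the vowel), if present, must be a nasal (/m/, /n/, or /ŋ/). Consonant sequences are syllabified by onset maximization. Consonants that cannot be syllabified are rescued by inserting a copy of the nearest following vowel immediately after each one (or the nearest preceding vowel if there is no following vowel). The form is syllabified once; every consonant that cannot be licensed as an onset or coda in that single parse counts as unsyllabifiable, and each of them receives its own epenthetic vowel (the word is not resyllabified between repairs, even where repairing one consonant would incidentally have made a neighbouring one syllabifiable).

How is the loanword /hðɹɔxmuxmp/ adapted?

hɔðɔɹɔxumuxumupu

Under (C)V(N), the unsyllabifiable consonants are /h/, /ð/, /x/, /x/, /m/, /p/ (only a nasal (/m/, /n/, or /ŋ/) is licensed in coda position; onsets are limited to one consonant).
Epenthesis after each stranded consonant: /h/ → /hɔ/, /ð/ → /ðɔ/, /x/ → /xu/, /x/ → /xu/, /m/ → /mu/, /p/ → /pu/.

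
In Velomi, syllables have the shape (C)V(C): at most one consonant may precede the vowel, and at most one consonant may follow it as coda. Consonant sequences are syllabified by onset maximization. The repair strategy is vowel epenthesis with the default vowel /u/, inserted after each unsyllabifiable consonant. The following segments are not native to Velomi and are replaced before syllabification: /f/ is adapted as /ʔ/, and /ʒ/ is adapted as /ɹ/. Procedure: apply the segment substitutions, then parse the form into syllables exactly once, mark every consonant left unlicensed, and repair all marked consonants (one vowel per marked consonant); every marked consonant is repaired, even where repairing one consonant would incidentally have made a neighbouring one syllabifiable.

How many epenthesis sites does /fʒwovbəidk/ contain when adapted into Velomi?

3

After substitution the input is /ʔɹwovbəidk/.
The unsyllabifiable consonants are /ʔ/, /ɹ/, /k/; each receives one epenthetic vowel.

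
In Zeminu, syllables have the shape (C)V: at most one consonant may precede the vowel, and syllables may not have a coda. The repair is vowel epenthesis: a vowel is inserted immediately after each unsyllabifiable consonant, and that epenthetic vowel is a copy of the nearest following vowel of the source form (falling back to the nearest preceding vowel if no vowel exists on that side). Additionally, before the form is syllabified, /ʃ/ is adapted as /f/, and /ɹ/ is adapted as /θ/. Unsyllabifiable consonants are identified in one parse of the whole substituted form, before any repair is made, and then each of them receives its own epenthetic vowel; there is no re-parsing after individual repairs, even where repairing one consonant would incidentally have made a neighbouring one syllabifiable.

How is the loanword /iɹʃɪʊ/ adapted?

Substitution: /ɹ/ → /θ/, /ʃ/ → /f/, giving /iθfɪʊ/.
Under (C)V, the unsyllabifiable consonants are /θ/ (no codas are permitted; onsets are limited to one consonant).
Inserting the epenthetic vowel yields /θ/ → /θɪ/.

iθɪfɪʊ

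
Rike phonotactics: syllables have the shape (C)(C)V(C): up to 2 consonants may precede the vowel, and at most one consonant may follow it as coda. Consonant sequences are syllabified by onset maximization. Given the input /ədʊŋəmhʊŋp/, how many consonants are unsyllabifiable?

Under (C)(C)V(C), the unsyllabifiable consonants are /p/ (at most one coda consonant is licensed; onsets may contain at most 2 consonants).

1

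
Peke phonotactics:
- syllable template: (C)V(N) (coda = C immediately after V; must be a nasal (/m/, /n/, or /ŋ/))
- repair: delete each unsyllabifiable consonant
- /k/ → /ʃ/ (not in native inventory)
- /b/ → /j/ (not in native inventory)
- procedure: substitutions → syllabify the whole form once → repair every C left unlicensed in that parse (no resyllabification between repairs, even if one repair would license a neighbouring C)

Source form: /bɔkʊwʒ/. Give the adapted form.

jɔʃʊ

Substitution: /b/ → /j/, /k/ → /ʃ/, giving /jɔʃʊwʒ/.
Syllabifying with onset maximization leaves /w/, /ʒ/ stranded (only a nasal (/m/, /n/, or /ŋ/) is licensed in coda position; onsets are limited to one consonant).
Deletion applies to /w/, /ʒ/.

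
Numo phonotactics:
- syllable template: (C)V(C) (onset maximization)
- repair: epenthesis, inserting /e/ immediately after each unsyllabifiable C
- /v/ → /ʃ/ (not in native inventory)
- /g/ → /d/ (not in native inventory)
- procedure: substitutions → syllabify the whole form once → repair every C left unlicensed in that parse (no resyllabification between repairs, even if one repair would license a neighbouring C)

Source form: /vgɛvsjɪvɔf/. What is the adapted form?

Substitution: /v/ → /ʃ/, /g/ → /d/, giving /ʃdɛʃsjɪʃɔf/.
The consonants /ʃ/, /s/ cannot be parsed into a legal (C)V(C) syllable (at most one coda consonant is licensed; onsets are limited to one consonant).
Inserting the epenthetic vowel yields /ʃ/ → /ʃe/, /s/ → /se/.

ʃedɛʃsejɪʃɔf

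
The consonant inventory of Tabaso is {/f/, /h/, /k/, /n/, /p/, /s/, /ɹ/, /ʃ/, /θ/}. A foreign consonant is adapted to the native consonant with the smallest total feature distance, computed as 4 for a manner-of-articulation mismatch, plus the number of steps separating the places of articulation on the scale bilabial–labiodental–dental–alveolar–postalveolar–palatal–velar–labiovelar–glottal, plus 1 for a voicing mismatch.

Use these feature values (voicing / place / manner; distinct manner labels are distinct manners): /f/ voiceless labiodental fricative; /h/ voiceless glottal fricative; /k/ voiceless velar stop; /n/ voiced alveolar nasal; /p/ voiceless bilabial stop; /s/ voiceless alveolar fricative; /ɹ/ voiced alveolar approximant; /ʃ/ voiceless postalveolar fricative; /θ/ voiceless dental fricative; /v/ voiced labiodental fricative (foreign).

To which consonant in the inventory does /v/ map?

f

/f/ is closest: same manner (fricative), place distance 0 (labiodental→labiodental), voicing differs (+1); total 1. Next closest is /θ/ at distance 2.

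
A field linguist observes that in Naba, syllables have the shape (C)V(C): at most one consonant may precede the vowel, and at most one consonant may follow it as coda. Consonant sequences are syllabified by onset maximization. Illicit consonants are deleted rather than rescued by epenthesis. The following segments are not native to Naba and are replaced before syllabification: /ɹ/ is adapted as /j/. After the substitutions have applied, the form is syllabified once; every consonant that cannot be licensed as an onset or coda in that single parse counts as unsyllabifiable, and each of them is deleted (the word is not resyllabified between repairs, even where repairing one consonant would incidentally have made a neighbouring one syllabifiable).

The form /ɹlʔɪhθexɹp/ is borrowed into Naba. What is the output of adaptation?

ʔɪhθex

Substitution: /ɹ/ → /j/, giving /jlʔɪhθexjp/.
Under (C)V(C), the unsyllabifiable consonants are /j/, /l/, /j/, /p/ (at most one coda consonant is licensed; onsets are limited to one consonant).
Deletion applies to /j/, /l/, /j/, /p/.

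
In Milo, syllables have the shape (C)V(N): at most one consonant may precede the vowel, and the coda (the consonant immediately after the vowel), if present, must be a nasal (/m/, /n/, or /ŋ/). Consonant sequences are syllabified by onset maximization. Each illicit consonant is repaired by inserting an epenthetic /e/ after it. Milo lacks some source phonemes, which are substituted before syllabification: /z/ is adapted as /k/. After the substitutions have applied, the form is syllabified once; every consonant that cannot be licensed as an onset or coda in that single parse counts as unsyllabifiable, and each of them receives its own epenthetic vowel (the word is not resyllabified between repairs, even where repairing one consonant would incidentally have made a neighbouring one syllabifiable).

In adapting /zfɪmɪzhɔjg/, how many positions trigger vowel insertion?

After substitution the input is /kfɪmɪkhɔjg/.
The unsyllabifiable consonants are /k/, /k/, /j/, /g/; each receives one epenthetic vowel.

4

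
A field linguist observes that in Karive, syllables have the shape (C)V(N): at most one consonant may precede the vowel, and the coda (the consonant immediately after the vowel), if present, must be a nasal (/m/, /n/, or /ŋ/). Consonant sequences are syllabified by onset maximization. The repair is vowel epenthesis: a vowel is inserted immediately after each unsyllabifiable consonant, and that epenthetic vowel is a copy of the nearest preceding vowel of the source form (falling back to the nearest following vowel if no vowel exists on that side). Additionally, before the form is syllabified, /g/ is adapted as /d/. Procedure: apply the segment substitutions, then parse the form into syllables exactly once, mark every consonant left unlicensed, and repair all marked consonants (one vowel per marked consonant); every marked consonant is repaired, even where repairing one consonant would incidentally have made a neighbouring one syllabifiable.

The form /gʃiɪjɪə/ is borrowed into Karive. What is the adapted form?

Substitution: /g/ → /d/, giving /dʃiɪjɪə/.
Under (C)V(N), the unsyllabifiable consonants are /d/ (only a nasal (/m/, /n/, or /ŋ/) is licensed in coda position; onsets are limited to one consonant).
Each unlicensed consonant becomes the onset of a new syllable: /d/ → /di/.

diʃiɪjɪə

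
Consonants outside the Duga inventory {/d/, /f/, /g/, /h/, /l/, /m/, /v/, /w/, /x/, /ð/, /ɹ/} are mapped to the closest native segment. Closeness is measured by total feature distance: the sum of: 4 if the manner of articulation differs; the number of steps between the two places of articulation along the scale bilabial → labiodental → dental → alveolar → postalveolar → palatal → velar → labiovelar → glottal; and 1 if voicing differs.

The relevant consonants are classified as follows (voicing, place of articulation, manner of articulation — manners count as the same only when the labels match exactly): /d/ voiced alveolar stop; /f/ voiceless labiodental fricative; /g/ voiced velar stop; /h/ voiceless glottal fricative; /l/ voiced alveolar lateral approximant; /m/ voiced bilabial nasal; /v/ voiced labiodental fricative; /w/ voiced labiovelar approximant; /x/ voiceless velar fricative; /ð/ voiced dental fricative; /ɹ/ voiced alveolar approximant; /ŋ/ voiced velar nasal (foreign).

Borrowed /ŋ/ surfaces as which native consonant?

g

/g/ is closest: manner differs (nasal→stop, +4), place distance 0 (velar→velar), same voicing; total 4. Next closest is /w/ at distance 5.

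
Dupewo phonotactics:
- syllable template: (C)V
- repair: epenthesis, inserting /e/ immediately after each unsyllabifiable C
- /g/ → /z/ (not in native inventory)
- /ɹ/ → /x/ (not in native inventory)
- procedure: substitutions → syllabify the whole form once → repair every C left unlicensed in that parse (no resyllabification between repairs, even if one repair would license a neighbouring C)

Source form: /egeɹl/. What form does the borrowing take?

ezexele

Substitution: /g/ → /z/, /ɹ/ → /x/, giving /ezexl/.
Syllabifying with onset maximization leaves /x/, /l/ stranded (no codas are permitted; onsets are limited to one consonant).
Epenthesis after each stranded consonant: /x/ → /xe/, /l/ → /le/.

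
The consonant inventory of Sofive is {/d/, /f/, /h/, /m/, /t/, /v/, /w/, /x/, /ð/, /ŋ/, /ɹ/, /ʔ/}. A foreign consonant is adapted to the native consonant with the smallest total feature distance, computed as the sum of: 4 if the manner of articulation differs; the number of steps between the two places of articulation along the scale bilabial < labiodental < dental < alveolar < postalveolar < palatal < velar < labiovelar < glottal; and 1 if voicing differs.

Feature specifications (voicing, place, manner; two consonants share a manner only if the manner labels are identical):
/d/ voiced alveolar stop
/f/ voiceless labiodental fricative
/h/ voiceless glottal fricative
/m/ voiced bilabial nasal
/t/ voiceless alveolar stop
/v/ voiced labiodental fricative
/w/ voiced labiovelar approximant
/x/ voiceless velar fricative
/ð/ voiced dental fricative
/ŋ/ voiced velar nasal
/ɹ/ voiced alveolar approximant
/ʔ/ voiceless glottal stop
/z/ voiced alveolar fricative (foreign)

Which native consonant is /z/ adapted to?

ð

/ð/ is closest: same manner (fricative), place distance 1 (alveolar→dental), same voicing; total 1. Next closest is /v/ at distance 2.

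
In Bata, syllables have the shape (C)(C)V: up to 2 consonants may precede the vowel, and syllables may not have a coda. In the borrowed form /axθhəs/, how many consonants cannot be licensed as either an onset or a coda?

2

Under (C)(C)V, the unsyllabifiable consonants are /x/, /s/ (no codas are permitted; onsets may contain at most 2 consonants).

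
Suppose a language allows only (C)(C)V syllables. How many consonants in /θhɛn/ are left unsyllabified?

1

Under (C)(C)V, the unsyllabifiable consonants are /n/ (no codas are permitted; onsets may contain at most 2 consonants).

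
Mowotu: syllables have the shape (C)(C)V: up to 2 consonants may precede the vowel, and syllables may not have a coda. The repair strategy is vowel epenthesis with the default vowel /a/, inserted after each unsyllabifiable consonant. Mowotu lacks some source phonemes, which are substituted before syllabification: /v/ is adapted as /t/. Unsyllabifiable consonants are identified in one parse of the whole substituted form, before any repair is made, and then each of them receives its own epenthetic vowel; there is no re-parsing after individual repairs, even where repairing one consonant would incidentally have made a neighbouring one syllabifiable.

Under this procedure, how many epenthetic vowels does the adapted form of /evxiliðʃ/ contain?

After substitution the input is /etxiliðʃ/.
The unsyllabifiable consonants are /ð/, /ʃ/; each receives one epenthetic vowel.

2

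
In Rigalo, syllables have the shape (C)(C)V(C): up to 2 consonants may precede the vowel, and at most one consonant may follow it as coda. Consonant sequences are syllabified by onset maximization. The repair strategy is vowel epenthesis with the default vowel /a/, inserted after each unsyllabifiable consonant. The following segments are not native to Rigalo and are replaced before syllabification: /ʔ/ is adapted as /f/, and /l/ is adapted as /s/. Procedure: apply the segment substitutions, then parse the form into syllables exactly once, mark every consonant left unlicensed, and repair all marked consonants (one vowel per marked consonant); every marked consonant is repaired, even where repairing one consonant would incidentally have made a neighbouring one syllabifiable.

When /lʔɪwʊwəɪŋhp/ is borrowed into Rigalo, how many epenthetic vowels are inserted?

2

After substitution the input is /sfɪwʊwəɪŋhp/.
The unsyllabifiable consonants are /h/, /p/; each receives one epenthetic vowel.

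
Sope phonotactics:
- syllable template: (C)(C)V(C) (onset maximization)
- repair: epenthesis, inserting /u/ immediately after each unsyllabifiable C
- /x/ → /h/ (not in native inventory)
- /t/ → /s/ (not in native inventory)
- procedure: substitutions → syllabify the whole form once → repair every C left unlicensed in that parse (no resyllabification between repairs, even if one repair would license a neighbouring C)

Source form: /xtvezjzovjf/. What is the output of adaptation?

Substitution: /x/ → /h/, /t/ → /s/, giving /hsvezjzovjf/.
Under (C)(C)V(C), the unsyllabifiable consonants are /h/, /j/, /f/ (at most one coda consonant is licensed; onsets may contain at most 2 consonants).
Inserting the epenthetic vowel yields /h/ → /hu/, /j/ → /ju/, /f/ → /fu/.

husvezjzovjufu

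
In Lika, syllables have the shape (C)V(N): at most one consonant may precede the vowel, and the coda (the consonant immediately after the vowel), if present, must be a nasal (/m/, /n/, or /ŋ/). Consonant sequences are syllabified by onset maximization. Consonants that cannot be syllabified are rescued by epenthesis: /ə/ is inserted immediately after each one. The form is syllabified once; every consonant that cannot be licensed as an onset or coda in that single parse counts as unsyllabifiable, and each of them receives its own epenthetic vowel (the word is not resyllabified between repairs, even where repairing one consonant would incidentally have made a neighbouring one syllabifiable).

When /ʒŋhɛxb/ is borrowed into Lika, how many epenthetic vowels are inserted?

4

The unsyllabifiable consonants are /ʒ/, /ŋ/, /x/, /b/; each receives one epenthetic vowel.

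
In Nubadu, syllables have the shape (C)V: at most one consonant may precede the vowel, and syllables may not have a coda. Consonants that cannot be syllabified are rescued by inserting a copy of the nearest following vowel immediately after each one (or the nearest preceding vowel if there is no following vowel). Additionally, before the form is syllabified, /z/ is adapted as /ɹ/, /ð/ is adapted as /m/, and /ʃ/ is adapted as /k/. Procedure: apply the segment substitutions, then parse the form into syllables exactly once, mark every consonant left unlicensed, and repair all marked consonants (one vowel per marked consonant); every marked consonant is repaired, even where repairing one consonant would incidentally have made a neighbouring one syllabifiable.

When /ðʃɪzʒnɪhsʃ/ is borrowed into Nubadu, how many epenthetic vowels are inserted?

After substitution the input is /mkɪɹʒnɪhsk/.
The unsyllabifiable consonants are /m/, /ɹ/, /ʒ/, /h/, /s/, /k/; each receives one epenthetic vowel.

6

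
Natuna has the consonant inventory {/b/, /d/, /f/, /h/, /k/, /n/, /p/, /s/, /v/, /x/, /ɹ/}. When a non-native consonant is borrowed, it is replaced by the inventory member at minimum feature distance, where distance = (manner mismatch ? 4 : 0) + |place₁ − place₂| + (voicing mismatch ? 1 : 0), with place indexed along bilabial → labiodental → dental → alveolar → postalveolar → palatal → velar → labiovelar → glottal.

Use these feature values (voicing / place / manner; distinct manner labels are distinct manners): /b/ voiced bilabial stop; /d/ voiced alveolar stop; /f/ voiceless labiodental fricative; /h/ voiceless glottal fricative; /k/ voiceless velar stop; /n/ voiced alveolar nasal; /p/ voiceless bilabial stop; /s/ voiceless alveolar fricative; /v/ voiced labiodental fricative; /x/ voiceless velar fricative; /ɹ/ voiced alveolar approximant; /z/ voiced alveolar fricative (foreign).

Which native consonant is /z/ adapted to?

s

/s/ is closest: same manner (fricative), place distance 0 (alveolar→alveolar), voicing differs (+1); total 1. Next closest is /v/ at distance 2.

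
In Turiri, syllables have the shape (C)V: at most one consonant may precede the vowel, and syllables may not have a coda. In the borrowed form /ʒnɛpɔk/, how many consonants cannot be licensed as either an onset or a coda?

Under (C)V, the unsyllabifiable consonants are /ʒ/, /k/ (no codas are permitted; onsets are limited to one consonant).

2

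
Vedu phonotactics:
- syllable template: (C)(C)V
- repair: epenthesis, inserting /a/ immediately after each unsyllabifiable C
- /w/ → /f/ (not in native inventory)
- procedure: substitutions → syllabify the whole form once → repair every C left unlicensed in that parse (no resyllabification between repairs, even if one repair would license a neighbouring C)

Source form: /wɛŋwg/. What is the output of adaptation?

Substitution: /w/ → /f/, giving /fɛŋfg/.
The consonants /ŋ/, /f/, /g/ cannot be parsed into a legal (C)(C)V syllable (no codas are permitted; onsets may contain at most 2 consonants).
Epenthesis after each stranded consonant: /ŋ/ → /ŋa/, /f/ → /fa/, /g/ → /ga/.

fɛŋafaga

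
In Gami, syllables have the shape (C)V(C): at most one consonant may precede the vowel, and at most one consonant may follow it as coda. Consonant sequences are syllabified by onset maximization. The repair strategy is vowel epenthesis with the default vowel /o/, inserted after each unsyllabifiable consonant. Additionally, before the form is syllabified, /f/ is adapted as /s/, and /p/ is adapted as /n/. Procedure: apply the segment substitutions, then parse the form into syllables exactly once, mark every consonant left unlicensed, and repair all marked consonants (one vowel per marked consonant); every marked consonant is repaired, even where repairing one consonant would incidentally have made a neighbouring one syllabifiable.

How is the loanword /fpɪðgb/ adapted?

sonɪðgobo

Substitution: /f/ → /s/, /p/ → /n/, giving /snɪðgb/.
Syllabifying with onset maximization leaves /s/, /g/, /b/ stranded (at most one coda consonant is licensed; onsets are limited to one consonant).
Inserting the epenthetic vowel yields /s/ → /so/, /g/ → /go/, /b/ → /bo/.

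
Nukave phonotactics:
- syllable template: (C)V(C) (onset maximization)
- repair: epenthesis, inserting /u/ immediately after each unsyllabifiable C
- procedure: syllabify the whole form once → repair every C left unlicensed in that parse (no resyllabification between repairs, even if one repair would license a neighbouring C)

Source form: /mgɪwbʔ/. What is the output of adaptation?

Syllabifying with onset maximization leaves /m/, /b/, /ʔ/ stranded (at most one coda consonant is licensed; onsets are limited to one consonant).
Epenthesis after each stranded consonant: /m/ → /mu/, /b/ → /bu/, /ʔ/ → /ʔu/.

mugɪwbuʔu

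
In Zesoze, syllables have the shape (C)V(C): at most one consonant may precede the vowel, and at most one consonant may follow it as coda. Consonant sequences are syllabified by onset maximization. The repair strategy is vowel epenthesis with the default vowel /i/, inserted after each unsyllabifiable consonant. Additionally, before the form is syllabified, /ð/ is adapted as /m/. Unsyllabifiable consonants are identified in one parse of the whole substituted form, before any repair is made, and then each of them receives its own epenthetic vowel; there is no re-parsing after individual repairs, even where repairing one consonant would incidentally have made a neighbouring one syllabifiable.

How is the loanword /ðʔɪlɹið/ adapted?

Substitution: /ð/ → /m/, giving /mʔɪlɹim/.
The consonants /m/ cannot be parsed into a legal (C)V(C) syllable (at most one coda consonant is licensed; onsets are limited to one consonant).
Each unlicensed consonant becomes the onset of a new syllable: /m/ → /mi/.

miʔɪlɹim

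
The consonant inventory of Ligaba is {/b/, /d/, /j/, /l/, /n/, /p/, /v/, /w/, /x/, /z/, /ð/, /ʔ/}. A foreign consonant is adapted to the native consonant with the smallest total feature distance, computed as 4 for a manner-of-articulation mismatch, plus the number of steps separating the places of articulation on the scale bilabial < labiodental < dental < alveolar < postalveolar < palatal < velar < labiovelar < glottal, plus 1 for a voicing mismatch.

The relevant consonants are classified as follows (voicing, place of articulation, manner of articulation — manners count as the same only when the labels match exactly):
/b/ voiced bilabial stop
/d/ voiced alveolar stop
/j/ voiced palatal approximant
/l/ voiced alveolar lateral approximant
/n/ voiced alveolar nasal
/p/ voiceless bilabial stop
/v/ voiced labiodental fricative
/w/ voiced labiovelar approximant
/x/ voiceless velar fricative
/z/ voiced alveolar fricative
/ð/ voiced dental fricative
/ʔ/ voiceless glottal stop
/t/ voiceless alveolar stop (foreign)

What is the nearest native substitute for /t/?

/d/ is closest: same manner (stop), place distance 0 (alveolar→alveolar), voicing differs (+1); total 1. Next closest is /p/ at distance 3.

d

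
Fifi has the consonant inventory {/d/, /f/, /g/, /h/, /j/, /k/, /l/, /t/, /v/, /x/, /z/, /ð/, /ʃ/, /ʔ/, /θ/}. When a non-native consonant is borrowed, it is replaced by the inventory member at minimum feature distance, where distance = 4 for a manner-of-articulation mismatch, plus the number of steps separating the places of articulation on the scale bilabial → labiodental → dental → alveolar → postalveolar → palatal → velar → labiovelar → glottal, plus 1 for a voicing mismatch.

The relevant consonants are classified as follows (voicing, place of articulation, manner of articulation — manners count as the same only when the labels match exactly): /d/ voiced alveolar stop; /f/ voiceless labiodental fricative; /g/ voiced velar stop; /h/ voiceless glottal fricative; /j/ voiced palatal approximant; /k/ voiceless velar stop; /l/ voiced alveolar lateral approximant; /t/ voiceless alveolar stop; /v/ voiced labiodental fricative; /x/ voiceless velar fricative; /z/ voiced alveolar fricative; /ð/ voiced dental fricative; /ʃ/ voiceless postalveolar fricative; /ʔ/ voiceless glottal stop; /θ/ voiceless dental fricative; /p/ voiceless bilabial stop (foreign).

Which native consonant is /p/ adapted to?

/t/ is closest: same manner (stop), place distance 3 (bilabial→alveolar), same voicing; total 3. Next closest is /d/ at distance 4.

t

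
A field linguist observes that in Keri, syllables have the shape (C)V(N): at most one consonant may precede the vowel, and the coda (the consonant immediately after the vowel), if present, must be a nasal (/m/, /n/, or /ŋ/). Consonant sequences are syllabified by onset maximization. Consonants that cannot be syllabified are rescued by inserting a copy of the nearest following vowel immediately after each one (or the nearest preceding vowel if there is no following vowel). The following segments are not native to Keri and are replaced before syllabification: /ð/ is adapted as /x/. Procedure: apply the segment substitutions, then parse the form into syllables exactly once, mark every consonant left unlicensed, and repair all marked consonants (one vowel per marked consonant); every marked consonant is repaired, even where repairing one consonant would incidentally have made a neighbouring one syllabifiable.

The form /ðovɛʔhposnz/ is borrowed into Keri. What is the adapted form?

Substitution: /ð/ → /x/, giving /xovɛʔhposnz/.
The consonants /ʔ/, /h/, /s/, /n/, /z/ cannot be parsed into a legal (C)V(N) syllable (only a nasal (/m/, /n/, or /ŋ/) is licensed in coda position; onsets are limited to one consonant).
Epenthesis after each stranded consonant: /ʔ/ → /ʔo/, /h/ → /ho/, /s/ → /so/, /n/ → /no/, /z/ → /zo/.

xovɛʔohoposonozo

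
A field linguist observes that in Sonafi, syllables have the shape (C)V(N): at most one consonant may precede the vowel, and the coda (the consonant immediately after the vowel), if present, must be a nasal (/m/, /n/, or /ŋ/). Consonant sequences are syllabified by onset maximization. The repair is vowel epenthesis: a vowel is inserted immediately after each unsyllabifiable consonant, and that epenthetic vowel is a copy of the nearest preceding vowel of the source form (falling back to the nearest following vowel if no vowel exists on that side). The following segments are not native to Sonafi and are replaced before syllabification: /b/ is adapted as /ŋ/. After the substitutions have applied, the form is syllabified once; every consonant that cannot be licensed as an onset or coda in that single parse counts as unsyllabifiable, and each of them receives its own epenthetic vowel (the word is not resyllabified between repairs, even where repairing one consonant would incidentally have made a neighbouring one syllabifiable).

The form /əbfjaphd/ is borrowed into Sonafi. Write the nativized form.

Substitution: /b/ → /ŋ/, giving /əŋfjaphd/.
The consonants /f/, /p/, /h/, /d/ cannot be parsed into a legal (C)V(N) syllable (only a nasal (/m/, /n/, or /ŋ/) is licensed in coda position; onsets are limited to one consonant).
Epenthesis after each stranded consonant: /f/ → /fə/, /p/ → /pa/, /h/ → /ha/, /d/ → /da/.

əŋfəjapahada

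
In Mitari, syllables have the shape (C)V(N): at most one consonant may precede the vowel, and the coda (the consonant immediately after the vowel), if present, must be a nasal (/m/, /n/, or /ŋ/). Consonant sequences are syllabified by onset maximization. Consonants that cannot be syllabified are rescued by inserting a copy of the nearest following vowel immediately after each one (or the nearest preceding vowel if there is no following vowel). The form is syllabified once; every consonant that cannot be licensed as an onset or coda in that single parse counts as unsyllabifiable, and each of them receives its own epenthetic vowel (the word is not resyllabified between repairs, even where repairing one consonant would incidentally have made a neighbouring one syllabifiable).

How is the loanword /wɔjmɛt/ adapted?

The consonants /j/, /t/ cannot be parsed into a legal (C)V(N) syllable (only a nasal (/m/, /n/, or /ŋ/) is licensed in coda position; onsets are limited to one consonant).
Each unlicensed consonant becomes the onset of a new syllable: /j/ → /jɛ/, /t/ → /tɛ/.

wɔjɛmɛtɛ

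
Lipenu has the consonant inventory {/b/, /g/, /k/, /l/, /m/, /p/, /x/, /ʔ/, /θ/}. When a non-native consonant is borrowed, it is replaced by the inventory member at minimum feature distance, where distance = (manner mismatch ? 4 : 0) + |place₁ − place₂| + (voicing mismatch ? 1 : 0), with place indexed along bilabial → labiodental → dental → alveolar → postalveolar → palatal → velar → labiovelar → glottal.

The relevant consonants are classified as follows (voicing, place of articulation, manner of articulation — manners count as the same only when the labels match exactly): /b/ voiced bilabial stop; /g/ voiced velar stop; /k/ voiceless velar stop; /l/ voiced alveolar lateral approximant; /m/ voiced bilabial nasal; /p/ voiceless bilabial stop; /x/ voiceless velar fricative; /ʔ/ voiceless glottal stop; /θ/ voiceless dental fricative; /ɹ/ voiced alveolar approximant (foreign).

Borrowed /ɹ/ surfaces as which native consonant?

/l/ is closest: manner differs (approximant→lateral approximant, +4), place distance 0 (alveolar→alveolar), same voicing; total 4. Next closest is /θ/ at distance 6.

l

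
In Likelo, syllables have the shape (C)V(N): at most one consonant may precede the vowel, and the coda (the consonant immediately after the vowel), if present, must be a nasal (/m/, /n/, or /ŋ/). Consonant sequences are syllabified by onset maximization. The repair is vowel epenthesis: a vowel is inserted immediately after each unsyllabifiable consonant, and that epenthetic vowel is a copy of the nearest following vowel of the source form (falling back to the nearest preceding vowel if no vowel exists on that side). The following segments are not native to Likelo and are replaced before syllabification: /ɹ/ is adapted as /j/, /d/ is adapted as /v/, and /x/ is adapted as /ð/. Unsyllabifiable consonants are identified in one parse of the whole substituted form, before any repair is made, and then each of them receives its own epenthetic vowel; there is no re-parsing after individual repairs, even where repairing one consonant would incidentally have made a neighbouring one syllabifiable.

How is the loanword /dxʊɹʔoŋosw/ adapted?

vʊðʊjoʔoŋosowo

Substitution: /d/ → /v/, /x/ → /ð/, /ɹ/ → /j/, giving /vðʊjʔoŋosw/.
Under (C)V(N), the unsyllabifiable consonants are /v/, /j/, /s/, /w/ (only a nasal (/m/, /n/, or /ŋ/) is licensed in coda position; onsets are limited to one consonant).
Epenthesis after each stranded consonant: /v/ → /vʊ/, /j/ → /jo/, /s/ → /so/, /w/ → /wo/.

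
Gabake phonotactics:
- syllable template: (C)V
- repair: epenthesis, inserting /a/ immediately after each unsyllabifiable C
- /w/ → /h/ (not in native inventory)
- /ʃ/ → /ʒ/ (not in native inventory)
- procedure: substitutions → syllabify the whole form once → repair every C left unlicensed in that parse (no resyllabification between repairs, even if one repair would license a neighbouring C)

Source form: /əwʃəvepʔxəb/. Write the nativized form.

əhaʒəvepaʔaxəba

Substitution: /w/ → /h/, /ʃ/ → /ʒ/, giving /əhʒəvepʔxəb/.
Syllabifying with onset maximization leaves /h/, /p/, /ʔ/, /b/ stranded (no codas are permitted; onsets are limited to one consonant).
Each unlicensed consonant becomes the onset of a new syllable: /h/ → /ha/, /p/ → /pa/, /ʔ/ → /ʔa/, /b/ → /ba/.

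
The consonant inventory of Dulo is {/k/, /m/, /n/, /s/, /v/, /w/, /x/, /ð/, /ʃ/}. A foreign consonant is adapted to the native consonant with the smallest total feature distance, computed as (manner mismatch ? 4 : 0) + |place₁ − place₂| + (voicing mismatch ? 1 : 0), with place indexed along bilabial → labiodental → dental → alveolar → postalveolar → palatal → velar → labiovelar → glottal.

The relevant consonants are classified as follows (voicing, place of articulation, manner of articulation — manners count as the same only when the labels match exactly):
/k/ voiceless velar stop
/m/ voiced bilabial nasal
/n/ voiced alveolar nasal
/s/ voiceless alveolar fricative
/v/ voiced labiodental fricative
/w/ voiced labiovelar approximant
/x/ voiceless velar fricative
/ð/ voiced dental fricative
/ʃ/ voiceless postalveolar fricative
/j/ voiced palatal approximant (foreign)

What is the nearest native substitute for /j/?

w

/w/ is closest: same manner (approximant), place distance 2 (palatal→labiovelar), same voicing; total 2. Next closest is /k/ at distance 6.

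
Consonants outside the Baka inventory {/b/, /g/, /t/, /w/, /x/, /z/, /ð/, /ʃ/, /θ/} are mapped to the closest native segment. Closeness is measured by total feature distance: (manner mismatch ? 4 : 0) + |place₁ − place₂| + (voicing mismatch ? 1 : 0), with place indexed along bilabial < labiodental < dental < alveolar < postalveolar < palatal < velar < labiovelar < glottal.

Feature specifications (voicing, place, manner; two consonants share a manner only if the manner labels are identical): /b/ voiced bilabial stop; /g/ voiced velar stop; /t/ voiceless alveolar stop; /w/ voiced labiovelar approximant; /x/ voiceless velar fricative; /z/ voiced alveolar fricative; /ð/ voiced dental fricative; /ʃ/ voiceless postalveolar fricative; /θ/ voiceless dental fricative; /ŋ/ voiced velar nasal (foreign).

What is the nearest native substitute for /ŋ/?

/g/ is closest: manner differs (nasal→stop, +4), place distance 0 (velar→velar), same voicing; total 4. Next closest is /w/ at distance 5.

g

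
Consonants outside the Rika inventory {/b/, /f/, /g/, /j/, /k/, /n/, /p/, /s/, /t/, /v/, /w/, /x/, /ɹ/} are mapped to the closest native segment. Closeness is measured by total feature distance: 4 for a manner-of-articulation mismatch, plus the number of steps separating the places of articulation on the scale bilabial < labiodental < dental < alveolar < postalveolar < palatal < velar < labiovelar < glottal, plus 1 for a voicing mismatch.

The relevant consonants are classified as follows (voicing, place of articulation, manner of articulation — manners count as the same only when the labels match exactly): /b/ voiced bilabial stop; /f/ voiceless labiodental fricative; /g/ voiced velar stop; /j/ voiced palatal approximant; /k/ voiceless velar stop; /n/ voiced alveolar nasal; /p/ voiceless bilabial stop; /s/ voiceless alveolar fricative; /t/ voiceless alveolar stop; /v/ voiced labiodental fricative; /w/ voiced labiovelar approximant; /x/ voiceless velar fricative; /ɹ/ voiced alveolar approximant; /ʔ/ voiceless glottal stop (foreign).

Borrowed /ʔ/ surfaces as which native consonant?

/k/ is closest: same manner (stop), place distance 2 (glottal→velar), same voicing; total 2. Next closest is /g/ at distance 3.

k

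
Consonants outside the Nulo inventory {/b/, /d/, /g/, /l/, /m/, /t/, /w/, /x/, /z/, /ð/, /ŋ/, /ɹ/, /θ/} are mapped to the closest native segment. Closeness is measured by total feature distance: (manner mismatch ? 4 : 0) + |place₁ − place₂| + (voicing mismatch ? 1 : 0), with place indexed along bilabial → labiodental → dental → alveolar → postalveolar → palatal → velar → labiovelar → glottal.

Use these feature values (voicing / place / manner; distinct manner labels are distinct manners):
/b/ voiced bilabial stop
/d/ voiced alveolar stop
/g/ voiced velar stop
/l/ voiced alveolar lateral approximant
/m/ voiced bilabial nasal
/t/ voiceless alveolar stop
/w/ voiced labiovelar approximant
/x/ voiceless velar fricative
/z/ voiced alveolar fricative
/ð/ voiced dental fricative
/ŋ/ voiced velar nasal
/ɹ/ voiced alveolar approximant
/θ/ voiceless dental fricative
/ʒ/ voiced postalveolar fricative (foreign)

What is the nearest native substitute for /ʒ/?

z

/z/ is closest: same manner (fricative), place distance 1 (postalveolar→alveolar), same voicing; total 1. Next closest is /ð/ at distance 2.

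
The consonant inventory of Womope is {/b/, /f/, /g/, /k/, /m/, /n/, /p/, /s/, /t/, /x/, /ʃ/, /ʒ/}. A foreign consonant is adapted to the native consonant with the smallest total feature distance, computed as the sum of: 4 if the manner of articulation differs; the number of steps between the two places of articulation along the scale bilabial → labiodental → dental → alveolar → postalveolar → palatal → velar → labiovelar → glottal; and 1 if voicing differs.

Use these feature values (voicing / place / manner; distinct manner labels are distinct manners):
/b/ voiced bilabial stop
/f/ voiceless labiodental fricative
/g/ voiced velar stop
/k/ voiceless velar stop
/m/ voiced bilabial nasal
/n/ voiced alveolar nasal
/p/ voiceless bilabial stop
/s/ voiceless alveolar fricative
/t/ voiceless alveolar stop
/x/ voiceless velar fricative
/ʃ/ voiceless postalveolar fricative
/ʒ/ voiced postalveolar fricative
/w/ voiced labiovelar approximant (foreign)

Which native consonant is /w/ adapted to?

/g/ is closest: manner differs (approximant→stop, +4), place distance 1 (labiovelar→velar), same voicing; total 5. Next closest is /k/ at distance 6.

g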